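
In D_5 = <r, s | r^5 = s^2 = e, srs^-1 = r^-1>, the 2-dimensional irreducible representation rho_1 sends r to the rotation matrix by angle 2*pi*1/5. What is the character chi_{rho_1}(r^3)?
chi_{rho_1}(r^3) = 2*cos(2*pi*1*3/5) = -sqrt(5)/2 - 1/2

Working: rho_1(r^3) is rotation by angle 2*pi*1*3/5, whose trace is 2*cos(2*pi*1*3/5) = -sqrt(5)/2 - 1/2.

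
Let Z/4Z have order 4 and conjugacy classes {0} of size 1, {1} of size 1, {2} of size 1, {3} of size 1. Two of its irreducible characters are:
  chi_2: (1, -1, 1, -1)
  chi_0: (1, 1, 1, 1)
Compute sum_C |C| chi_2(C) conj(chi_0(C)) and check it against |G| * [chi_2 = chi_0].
Sum = 0; so <chi_2, chi_0> = 0 (distinct irreducibles are orthogonal).

Compute term by term over conjugacy classes (|C| * chi_2(C) * conj(chi_0(C))):
  1*(1)*conj(1) + 1*(-1)*conj(1) + 1*(1)*conj(1) + 1*(-1)*conj(1)
  = (1) + (-1) + (1) + (-1)
  = 0.
(Exp terms are combined using exp(i*s)*conj(exp(i*t)) = exp(i*(s-t)), and sums of them are collapsed using the identity that for every m > 1 the m distinct m-th roots of unity sum to 0, e.g. 1 + exp(2*I*pi/3) + exp(-2*I*pi/3) = 0.)
Dividing by |G| = 4 gives 0/4 = 0, matching the row-orthogonality relation <chi_2, chi_0> = [chi_2 = chi_0].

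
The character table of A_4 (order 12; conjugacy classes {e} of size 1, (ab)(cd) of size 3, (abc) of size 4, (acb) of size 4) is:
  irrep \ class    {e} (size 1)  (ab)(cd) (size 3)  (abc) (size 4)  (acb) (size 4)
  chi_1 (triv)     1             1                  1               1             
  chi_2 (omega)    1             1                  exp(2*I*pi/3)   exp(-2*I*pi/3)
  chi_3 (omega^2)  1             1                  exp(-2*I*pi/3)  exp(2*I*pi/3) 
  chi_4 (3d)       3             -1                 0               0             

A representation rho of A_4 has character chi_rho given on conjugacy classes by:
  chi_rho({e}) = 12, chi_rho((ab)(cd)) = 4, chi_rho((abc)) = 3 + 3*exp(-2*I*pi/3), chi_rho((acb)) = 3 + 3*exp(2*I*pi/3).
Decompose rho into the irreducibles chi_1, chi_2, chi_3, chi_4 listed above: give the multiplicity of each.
Multiplicities: chi_1: 3, chi_2: 0, chi_3: 3, chi_4: 2.

Derivation: Use <chi_rho, chi> = (1/|G|) sum_C |C| * chi_rho(C) * conj(chi(C)) with |G| = 12 for each irreducible chi in the table:
  <chi_rho, chi_1> = (1/12)[1*(12)*conj(1) + 3*(4)*conj(1) + 4*(3 + 3*exp(-2*I*pi/3))*conj(1) + 4*(3 + 3*exp(2*I*pi/3))*conj(1)]
      = (1/12)[(12) + (12) + (12 + 12*exp(-2*I*pi/3)) + (12 + 12*exp(2*I*pi/3))] = 36/12 = 3
  <chi_rho, chi_2> = (1/12)[1*(12)*conj(1) + 3*(4)*conj(1) + 4*(3 + 3*exp(-2*I*pi/3))*conj(exp(2*I*pi/3)) + 4*(3 + 3*exp(2*I*pi/3))*conj(exp(-2*I*pi/3))]
      = (1/12)[(12) + (12) + (-12) + (-12)] = 0/12 = 0
  <chi_rho, chi_3> = (1/12)[1*(12)*conj(1) + 3*(4)*conj(1) + 4*(3 + 3*exp(-2*I*pi/3))*conj(exp(-2*I*pi/3)) + 4*(3 + 3*exp(2*I*pi/3))*conj(exp(2*I*pi/3))]
      = (1/12)[(12) + (12) + (12 + 12*exp(2*I*pi/3)) + (12 + 12*exp(-2*I*pi/3))] = 36/12 = 3
  <chi_rho, chi_4> = (1/12)[1*(12)*conj(3) + 3*(4)*conj(-1) + 4*(3 + 3*exp(-2*I*pi/3))*conj(0) + 4*(3 + 3*exp(2*I*pi/3))*conj(0)]
      = (1/12)[(36) + (-12) + (0) + (0)] = 24/12 = 2
(Exp terms are combined using exp(i*s)*conj(exp(i*t)) = exp(i*(s-t)), and sums of them are collapsed using the identity that for every m > 1 the m distinct m-th roots of unity sum to 0, e.g. 1 + exp(2*I*pi/3) + exp(-2*I*pi/3) = 0.)
Dimension check: dim(rho) = sum (mult * dim) = 3*1 + 0*1 + 3*1 + 2*3 = 12 = chi_rho(e) = 12.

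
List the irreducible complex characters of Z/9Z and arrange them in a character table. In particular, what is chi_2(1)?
Character table of Z/9Z (irreps indexed chi_0,...,chi_8 with chi_k(m) = zeta_9^(k*m), zeta_9 = exp(2*pi*i/9)):
  irrep \ class  {0} (size 1)  {1} (size 1)    {2} (size 1)    {3} (size 1)    {4} (size 1)    {5} (size 1)    {6} (size 1)    {7} (size 1)    {8} (size 1)  
  chi_0          1             1               1               1               1               1               1               1               1             
  chi_1          1             exp(2*I*pi/9)   exp(4*I*pi/9)   exp(2*I*pi/3)   exp(8*I*pi/9)   exp(-8*I*pi/9)  exp(-2*I*pi/3)  exp(-4*I*pi/9)  exp(-2*I*pi/9)
  chi_2          1             exp(4*I*pi/9)   exp(8*I*pi/9)   exp(-2*I*pi/3)  exp(-2*I*pi/9)  exp(2*I*pi/9)   exp(2*I*pi/3)   exp(-8*I*pi/9)  exp(-4*I*pi/9)
  chi_3          1             exp(2*I*pi/3)   exp(-2*I*pi/3)  1               exp(2*I*pi/3)   exp(-2*I*pi/3)  1               exp(2*I*pi/3)   exp(-2*I*pi/3)
  chi_4          1             exp(8*I*pi/9)   exp(-2*I*pi/9)  exp(2*I*pi/3)   exp(-4*I*pi/9)  exp(4*I*pi/9)   exp(-2*I*pi/3)  exp(2*I*pi/9)   exp(-8*I*pi/9)
  chi_5          1             exp(-8*I*pi/9)  exp(2*I*pi/9)   exp(-2*I*pi/3)  exp(4*I*pi/9)   exp(-4*I*pi/9)  exp(2*I*pi/3)   exp(-2*I*pi/9)  exp(8*I*pi/9) 
  chi_6          1             exp(-2*I*pi/3)  exp(2*I*pi/3)   1               exp(-2*I*pi/3)  exp(2*I*pi/3)   1               exp(-2*I*pi/3)  exp(2*I*pi/3) 
  chi_7          1             exp(-4*I*pi/9)  exp(-8*I*pi/9)  exp(2*I*pi/3)   exp(2*I*pi/9)   exp(-2*I*pi/9)  exp(-2*I*pi/3)  exp(8*I*pi/9)   exp(4*I*pi/9) 
  chi_8          1             exp(-2*I*pi/9)  exp(-4*I*pi/9)  exp(-2*I*pi/3)  exp(-8*I*pi/9)  exp(8*I*pi/9)   exp(2*I*pi/3)   exp(4*I*pi/9)   exp(2*I*pi/9) 

Spot check: chi_2(1) = zeta_9^(2*1) = zeta_9^2 = exp(4*I*pi/9).

Solution. Z/9Z is abelian, so all 9 irreducible complex representations are 1-dimensional. They are given by chi_k(m) = zeta_9^(k*m) for k = 0,...,8. Row orthogonality: sum_m chi_k(m) conj(chi_l(m)) = 9 * [k = l].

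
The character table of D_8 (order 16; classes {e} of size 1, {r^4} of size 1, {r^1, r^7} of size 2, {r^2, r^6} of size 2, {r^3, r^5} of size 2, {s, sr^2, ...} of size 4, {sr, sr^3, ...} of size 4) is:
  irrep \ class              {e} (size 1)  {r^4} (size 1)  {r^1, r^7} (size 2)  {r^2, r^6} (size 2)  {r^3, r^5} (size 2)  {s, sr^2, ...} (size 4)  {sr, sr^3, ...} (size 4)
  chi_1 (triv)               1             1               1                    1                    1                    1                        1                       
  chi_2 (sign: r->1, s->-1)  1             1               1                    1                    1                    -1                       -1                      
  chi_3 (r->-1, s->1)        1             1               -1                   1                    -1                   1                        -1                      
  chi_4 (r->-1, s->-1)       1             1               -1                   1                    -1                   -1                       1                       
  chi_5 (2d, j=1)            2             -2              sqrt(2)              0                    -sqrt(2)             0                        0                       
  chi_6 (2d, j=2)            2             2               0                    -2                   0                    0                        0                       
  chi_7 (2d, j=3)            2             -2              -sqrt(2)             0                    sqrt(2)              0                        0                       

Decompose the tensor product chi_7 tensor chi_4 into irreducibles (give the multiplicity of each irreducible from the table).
chi_7 tensor chi_4 = chi_5 (all other irreducibles have multiplicity 0).

Derivation: The character of a tensor product is the pointwise product (chi_7 * chi_4)(C) = chi_7(C) * chi_4(C):
  {e}: (2)*(1), {r^4}: (-2)*(1), {r^1, r^7}: (-sqrt(2))*(-1), {r^2, r^6}: (0)*(1), {r^3, r^5}: (sqrt(2))*(-1), {s, sr^2, ...}: (0)*(-1), {sr, sr^3, ...}: (0)*(1)
so (chi_7 * chi_4) takes values
  {e} -> 2, {r^4} -> -2, {r^1, r^7} -> sqrt(2), {r^2, r^6} -> 0, {r^3, r^5} -> -sqrt(2), {s, sr^2, ...} -> 0, {sr, sr^3, ...} -> 0.
Now take the inner product of this character with each irreducible chi from the table, <chi_7*chi_4, chi> = (1/16) sum_C |C| (chi_7*chi_4)(C) conj(chi(C)):
  <chi_7*chi_4, chi_1> = (1/16)[1*(2)*conj(1) + 1*(-2)*conj(1) + 2*(sqrt(2))*conj(1) + 2*(0)*conj(1) + 2*(-sqrt(2))*conj(1) + 4*(0)*conj(1) + 4*(0)*conj(1)]
      = (1/16)[(2) + (-2) + (2*sqrt(2)) + (0) + (-2*sqrt(2)) + (0) + (0)] = 0/16 = 0
  <chi_7*chi_4, chi_2> = (1/16)[1*(2)*conj(1) + 1*(-2)*conj(1) + 2*(sqrt(2))*conj(1) + 2*(0)*conj(1) + 2*(-sqrt(2))*conj(1) + 4*(0)*conj(-1) + 4*(0)*conj(-1)]
      = (1/16)[(2) + (-2) + (2*sqrt(2)) + (0) + (-2*sqrt(2)) + (0) + (0)] = 0/16 = 0
  <chi_7*chi_4, chi_3> = (1/16)[1*(2)*conj(1) + 1*(-2)*conj(1) + 2*(sqrt(2))*conj(-1) + 2*(0)*conj(1) + 2*(-sqrt(2))*conj(-1) + 4*(0)*conj(1) + 4*(0)*conj(-1)]
      = (1/16)[(2) + (-2) + (-2*sqrt(2)) + (0) + (2*sqrt(2)) + (0) + (0)] = 0/16 = 0
  <chi_7*chi_4, chi_4> = (1/16)[1*(2)*conj(1) + 1*(-2)*conj(1) + 2*(sqrt(2))*conj(-1) + 2*(0)*conj(1) + 2*(-sqrt(2))*conj(-1) + 4*(0)*conj(-1) + 4*(0)*conj(1)]
      = (1/16)[(2) + (-2) + (-2*sqrt(2)) + (0) + (2*sqrt(2)) + (0) + (0)] = 0/16 = 0
  <chi_7*chi_4, chi_5> = (1/16)[1*(2)*conj(2) + 1*(-2)*conj(-2) + 2*(sqrt(2))*conj(sqrt(2)) + 2*(0)*conj(0) + 2*(-sqrt(2))*conj(-sqrt(2)) + 4*(0)*conj(0) + 4*(0)*conj(0)]
      = (1/16)[(4) + (4) + (4) + (0) + (4) + (0) + (0)] = 16/16 = 1
  <chi_7*chi_4, chi_6> = (1/16)[1*(2)*conj(2) + 1*(-2)*conj(2) + 2*(sqrt(2))*conj(0) + 2*(0)*conj(-2) + 2*(-sqrt(2))*conj(0) + 4*(0)*conj(0) + 4*(0)*conj(0)]
      = (1/16)[(4) + (-4) + (0) + (0) + (0) + (0) + (0)] = 0/16 = 0
  <chi_7*chi_4, chi_7> = (1/16)[1*(2)*conj(2) + 1*(-2)*conj(-2) + 2*(sqrt(2))*conj(-sqrt(2)) + 2*(0)*conj(0) + 2*(-sqrt(2))*conj(sqrt(2)) + 4*(0)*conj(0) + 4*(0)*conj(0)]
      = (1/16)[(4) + (4) + (-4) + (0) + (-4) + (0) + (0)] = 0/16 = 0
Hence the multiplicities are chi_5: 1. Dimension check: dim(chi_7)*dim(chi_4) = 2*1 = 2 and sum (mult * dim) = 1*2 = 2.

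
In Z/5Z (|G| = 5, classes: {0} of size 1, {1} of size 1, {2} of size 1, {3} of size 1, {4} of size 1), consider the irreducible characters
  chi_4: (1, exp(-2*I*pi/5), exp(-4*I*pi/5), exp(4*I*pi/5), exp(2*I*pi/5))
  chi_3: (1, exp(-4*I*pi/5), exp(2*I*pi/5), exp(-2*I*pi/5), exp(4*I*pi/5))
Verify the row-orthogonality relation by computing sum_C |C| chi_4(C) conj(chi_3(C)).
Sum = 0; so <chi_4, chi_3> = 0 (distinct irreducibles are orthogonal).

Argument: Compute term by term over conjugacy classes (|C| * chi_4(C) * conj(chi_3(C))):
  1*(1)*conj(1) + 1*(exp(-2*I*pi/5))*conj(exp(-4*I*pi/5)) + 1*(exp(-4*I*pi/5))*conj(exp(2*I*pi/5)) + 1*(exp(4*I*pi/5))*conj(exp(-2*I*pi/5)) + 1*(exp(2*I*pi/5))*conj(exp(4*I*pi/5))
  = (1) + (exp(2*I*pi/5)) + (exp(4*I*pi/5)) + (exp(-4*I*pi/5)) + (exp(-2*I*pi/5))
  = 0.
(Exp terms are combined using exp(i*s)*conj(exp(i*t)) = exp(i*(s-t)), and sums of them are collapsed using the identity that for every m > 1 the m distinct m-th roots of unity sum to 0, e.g. 1 + exp(2*I*pi/3) + exp(-2*I*pi/3) = 0.)
Dividing by |G| = 5 gives 0/5 = 0, matching the row-orthogonality relation <chi_4, chi_3> = [chi_4 = chi_3].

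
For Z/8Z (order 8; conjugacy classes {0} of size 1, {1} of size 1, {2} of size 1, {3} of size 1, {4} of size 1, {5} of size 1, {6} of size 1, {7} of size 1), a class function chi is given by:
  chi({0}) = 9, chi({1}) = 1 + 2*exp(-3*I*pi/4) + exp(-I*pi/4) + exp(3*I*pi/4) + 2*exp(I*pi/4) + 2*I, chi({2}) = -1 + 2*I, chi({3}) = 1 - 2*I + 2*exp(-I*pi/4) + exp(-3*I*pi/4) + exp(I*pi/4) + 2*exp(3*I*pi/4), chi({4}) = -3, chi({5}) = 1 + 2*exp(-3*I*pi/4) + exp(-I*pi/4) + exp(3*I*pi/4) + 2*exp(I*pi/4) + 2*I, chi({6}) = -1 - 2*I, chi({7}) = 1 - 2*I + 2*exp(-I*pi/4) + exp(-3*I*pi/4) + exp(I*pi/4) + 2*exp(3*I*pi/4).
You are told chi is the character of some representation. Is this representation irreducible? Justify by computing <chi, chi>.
Not irreducible (reducible): <chi, chi> = 15 > 1.

Derivation: <chi, chi> = (1/|G|) sum_C |C| * |chi(C)|^2 = (1/8)[1*|9|^2 + 1*|1 + 2*exp(-3*I*pi/4) + exp(-I*pi/4) + exp(3*I*pi/4) + 2*exp(I*pi/4) + 2*I|^2 + 1*|-1 + 2*I|^2 + 1*|1 - 2*I + 2*exp(-I*pi/4) + exp(-3*I*pi/4) + exp(I*pi/4) + 2*exp(3*I*pi/4)|^2 + 1*|-3|^2 + 1*|1 + 2*exp(-3*I*pi/4) + exp(-I*pi/4) + exp(3*I*pi/4) + 2*exp(I*pi/4) + 2*I|^2 + 1*|-1 - 2*I|^2 + 1*|1 - 2*I + 2*exp(-I*pi/4) + exp(-3*I*pi/4) + exp(I*pi/4) + 2*exp(3*I*pi/4)|^2]
  = (1/8)[(81) + (5) + (5) + (5) + (9) + (5) + (5) + (5)] = 120/8 = 15.
(Exp terms are combined using exp(i*s)*conj(exp(i*t)) = exp(i*(s-t)), and sums of them are collapsed using the identity that for every m > 1 the m distinct m-th roots of unity sum to 0, e.g. 1 + exp(2*I*pi/3) + exp(-2*I*pi/3) = 0.)
A character is irreducible iff <chi, chi> = 1, so this representation is reducible.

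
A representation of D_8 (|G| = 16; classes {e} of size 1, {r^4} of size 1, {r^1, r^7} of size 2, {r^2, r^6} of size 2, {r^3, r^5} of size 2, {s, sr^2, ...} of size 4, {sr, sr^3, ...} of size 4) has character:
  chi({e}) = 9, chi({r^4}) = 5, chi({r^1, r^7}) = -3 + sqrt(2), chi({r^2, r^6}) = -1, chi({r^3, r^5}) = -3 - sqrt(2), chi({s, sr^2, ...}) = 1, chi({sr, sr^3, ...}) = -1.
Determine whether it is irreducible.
Not irreducible (reducible): <chi, chi> = 10 > 1.

Working: <chi, chi> = (1/|G|) sum_C |C| * |chi(C)|^2 = (1/16)[1*|9|^2 + 1*|5|^2 + 2*|-3 + sqrt(2)|^2 + 2*|-1|^2 + 2*|-3 - sqrt(2)|^2 + 4*|1|^2 + 4*|-1|^2]
  = (1/16)[(81) + (25) + (22 - 12*sqrt(2)) + (2) + (12*sqrt(2) + 22) + (4) + (4)] = 160/16 = 10.
A character is irreducible iff <chi, chi> = 1, so this representation is reducible.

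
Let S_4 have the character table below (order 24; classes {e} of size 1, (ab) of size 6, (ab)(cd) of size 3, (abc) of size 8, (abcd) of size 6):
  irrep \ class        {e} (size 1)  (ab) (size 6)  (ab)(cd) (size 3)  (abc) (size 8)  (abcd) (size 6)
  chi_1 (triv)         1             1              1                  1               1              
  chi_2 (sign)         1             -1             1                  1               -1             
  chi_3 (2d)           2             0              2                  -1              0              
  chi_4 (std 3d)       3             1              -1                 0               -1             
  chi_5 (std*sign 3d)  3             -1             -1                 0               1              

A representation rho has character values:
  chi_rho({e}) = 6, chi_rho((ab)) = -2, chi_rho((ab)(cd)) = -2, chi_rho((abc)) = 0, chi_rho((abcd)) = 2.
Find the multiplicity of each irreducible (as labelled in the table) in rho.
Multiplicities: chi_1: 0, chi_2: 0, chi_3: 0, chi_4: 0, chi_5: 2.

Why: Use <chi_rho, chi> = (1/|G|) sum_C |C| * chi_rho(C) * conj(chi(C)) with |G| = 24 for each irreducible chi in the table:
  <chi_rho, chi_1> = (1/24)[1*(6)*conj(1) + 6*(-2)*conj(1) + 3*(-2)*conj(1) + 8*(0)*conj(1) + 6*(2)*conj(1)]
      = (1/24)[(6) + (-12) + (-6) + (0) + (12)] = 0/24 = 0
  <chi_rho, chi_2> = (1/24)[1*(6)*conj(1) + 6*(-2)*conj(-1) + 3*(-2)*conj(1) + 8*(0)*conj(1) + 6*(2)*conj(-1)]
      = (1/24)[(6) + (12) + (-6) + (0) + (-12)] = 0/24 = 0
  <chi_rho, chi_3> = (1/24)[1*(6)*conj(2) + 6*(-2)*conj(0) + 3*(-2)*conj(2) + 8*(0)*conj(-1) + 6*(2)*conj(0)]
      = (1/24)[(12) + (0) + (-12) + (0) + (0)] = 0/24 = 0
  <chi_rho, chi_4> = (1/24)[1*(6)*conj(3) + 6*(-2)*conj(1) + 3*(-2)*conj(-1) + 8*(0)*conj(0) + 6*(2)*conj(-1)]
      = (1/24)[(18) + (-12) + (6) + (0) + (-12)] = 0/24 = 0
  <chi_rho, chi_5> = (1/24)[1*(6)*conj(3) + 6*(-2)*conj(-1) + 3*(-2)*conj(-1) + 8*(0)*conj(0) + 6*(2)*conj(1)]
      = (1/24)[(18) + (12) + (6) + (0) + (12)] = 48/24 = 2
Dimension check: dim(rho) = sum (mult * dim) = 0*1 + 0*1 + 0*2 + 0*3 + 2*3 = 6 = chi_rho(e) = 6.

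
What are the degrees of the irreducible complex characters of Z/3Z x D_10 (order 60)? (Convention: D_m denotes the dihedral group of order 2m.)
Dimensions: 1, 1, 1, 1, 1, 1, 1, 1, 1, 1, 1, 1, 2, 2, 2, 2, 2, 2, 2, 2, 2, 2, 2, 2

Why: There are 24 irreducibles (= number of conjugacy classes). Their dimensions d_i satisfy sum d_i^2 = |G| = 60: 1 + 1 + 1 + 1 + 1 + 1 + 1 + 1 + 1 + 1 + 1 + 1 + 4 + 4 + 4 + 4 + 4 + 4 + 4 + 4 + 4 + 4 + 4 + 4 = 60. (For the product with Z/3Z: each of the 3 1-dim characters of Z/3Z tensors with each irrep of D_10, giving 3 copies of each D_10-dimension.)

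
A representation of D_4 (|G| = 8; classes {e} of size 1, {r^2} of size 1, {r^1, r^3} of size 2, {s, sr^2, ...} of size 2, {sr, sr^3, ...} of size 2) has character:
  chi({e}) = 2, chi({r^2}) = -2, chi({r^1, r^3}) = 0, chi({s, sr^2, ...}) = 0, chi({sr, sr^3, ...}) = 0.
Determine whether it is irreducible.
Irreducible: <chi, chi> = 1.

Argument: <chi, chi> = (1/|G|) sum_C |C| * |chi(C)|^2 = (1/8)[1*|2|^2 + 1*|-2|^2 + 2*|0|^2 + 2*|0|^2 + 2*|0|^2]
  = (1/8)[(4) + (4) + (0) + (0) + (0)] = 8/8 = 1.
A character is irreducible iff <chi, chi> = 1, so this representation is irreducible.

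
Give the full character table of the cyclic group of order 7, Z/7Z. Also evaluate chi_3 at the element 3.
Character table of Z/7Z (irreps indexed chi_0,...,chi_6 with chi_k(m) = zeta_7^(k*m), zeta_7 = exp(2*pi*i/7)):
  irrep \ class  {0} (size 1)  {1} (size 1)    {2} (size 1)    {3} (size 1)    {4} (size 1)    {5} (size 1)    {6} (size 1)  
  chi_0          1             1               1               1               1               1               1             
  chi_1          1             exp(2*I*pi/7)   exp(4*I*pi/7)   exp(6*I*pi/7)   exp(-6*I*pi/7)  exp(-4*I*pi/7)  exp(-2*I*pi/7)
  chi_2          1             exp(4*I*pi/7)   exp(-6*I*pi/7)  exp(-2*I*pi/7)  exp(2*I*pi/7)   exp(6*I*pi/7)   exp(-4*I*pi/7)
  chi_3          1             exp(6*I*pi/7)   exp(-2*I*pi/7)  exp(4*I*pi/7)   exp(-4*I*pi/7)  exp(2*I*pi/7)   exp(-6*I*pi/7)
  chi_4          1             exp(-6*I*pi/7)  exp(2*I*pi/7)   exp(-4*I*pi/7)  exp(4*I*pi/7)   exp(-2*I*pi/7)  exp(6*I*pi/7) 
  chi_5          1             exp(-4*I*pi/7)  exp(6*I*pi/7)   exp(2*I*pi/7)   exp(-2*I*pi/7)  exp(-6*I*pi/7)  exp(4*I*pi/7) 
  chi_6          1             exp(-2*I*pi/7)  exp(-4*I*pi/7)  exp(-6*I*pi/7)  exp(6*I*pi/7)   exp(4*I*pi/7)   exp(2*I*pi/7) 

Spot check: chi_3(3) = zeta_7^(3*3) = zeta_7^9 = exp(4*I*pi/7).

Proof sketch: Z/7Z is abelian, so all 7 irreducible complex representations are 1-dimensional. They are given by chi_k(m) = zeta_7^(k*m) for k = 0,...,6. Row orthogonality: sum_m chi_k(m) conj(chi_l(m)) = 7 * [k = l].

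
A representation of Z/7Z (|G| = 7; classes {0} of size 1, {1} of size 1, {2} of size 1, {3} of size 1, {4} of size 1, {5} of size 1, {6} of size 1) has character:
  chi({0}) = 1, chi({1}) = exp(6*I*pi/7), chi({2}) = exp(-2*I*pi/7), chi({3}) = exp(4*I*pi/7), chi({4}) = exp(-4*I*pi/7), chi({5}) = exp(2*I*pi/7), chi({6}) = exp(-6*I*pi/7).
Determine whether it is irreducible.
Irreducible: <chi, chi> = 1.

Details: <chi, chi> = (1/|G|) sum_C |C| * |chi(C)|^2 = (1/7)[1*|1|^2 + 1*|exp(6*I*pi/7)|^2 + 1*|exp(-2*I*pi/7)|^2 + 1*|exp(4*I*pi/7)|^2 + 1*|exp(-4*I*pi/7)|^2 + 1*|exp(2*I*pi/7)|^2 + 1*|exp(-6*I*pi/7)|^2]
  = (1/7)[(1) + (1) + (1) + (1) + (1) + (1) + (1)] = 7/7 = 1.
(Exp terms are combined using exp(i*s)*conj(exp(i*t)) = exp(i*(s-t)), and sums of them are collapsed using the identity that for every m > 1 the m distinct m-th roots of unity sum to 0, e.g. 1 + exp(2*I*pi/3) + exp(-2*I*pi/3) = 0.)
A character is irreducible iff <chi, chi> = 1, so this representation is irreducible.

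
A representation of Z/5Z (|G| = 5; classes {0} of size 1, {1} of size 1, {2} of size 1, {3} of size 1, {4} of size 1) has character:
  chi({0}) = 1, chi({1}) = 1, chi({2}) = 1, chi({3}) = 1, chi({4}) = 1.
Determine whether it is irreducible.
Irreducible: <chi, chi> = 1.

Argument: <chi, chi> = (1/|G|) sum_C |C| * |chi(C)|^2 = (1/5)[1*|1|^2 + 1*|1|^2 + 1*|1|^2 + 1*|1|^2 + 1*|1|^2]
  = (1/5)[(1) + (1) + (1) + (1) + (1)] = 5/5 = 1.
(Exp terms are combined using exp(i*s)*conj(exp(i*t)) = exp(i*(s-t)), and sums of them are collapsed using the identity that for every m > 1 the m distinct m-th roots of unity sum to 0, e.g. 1 + exp(2*I*pi/3) + exp(-2*I*pi/3) = 0.)
A character is irreducible iff <chi, chi> = 1, so this representation is irreducible.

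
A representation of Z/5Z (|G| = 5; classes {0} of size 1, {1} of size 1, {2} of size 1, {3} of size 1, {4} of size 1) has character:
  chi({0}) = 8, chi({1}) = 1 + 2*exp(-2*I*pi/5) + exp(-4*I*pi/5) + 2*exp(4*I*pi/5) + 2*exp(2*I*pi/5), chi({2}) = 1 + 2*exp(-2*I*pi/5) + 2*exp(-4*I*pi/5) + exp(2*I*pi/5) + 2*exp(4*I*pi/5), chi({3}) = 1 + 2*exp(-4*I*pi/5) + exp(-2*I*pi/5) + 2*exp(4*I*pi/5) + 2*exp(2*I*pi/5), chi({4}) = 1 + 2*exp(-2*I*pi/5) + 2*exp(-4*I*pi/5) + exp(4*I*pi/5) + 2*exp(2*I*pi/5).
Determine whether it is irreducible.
Not irreducible (reducible): <chi, chi> = 14 > 1.

Reasoning: <chi, chi> = (1/|G|) sum_C |C| * |chi(C)|^2 = (1/5)[1*|8|^2 + 1*|1 + 2*exp(-2*I*pi/5) + exp(-4*I*pi/5) + 2*exp(4*I*pi/5) + 2*exp(2*I*pi/5)|^2 + 1*|1 + 2*exp(-2*I*pi/5) + 2*exp(-4*I*pi/5) + exp(2*I*pi/5) + 2*exp(4*I*pi/5)|^2 + 1*|1 + 2*exp(-4*I*pi/5) + exp(-2*I*pi/5) + 2*exp(4*I*pi/5) + 2*exp(2*I*pi/5)|^2 + 1*|1 + 2*exp(-2*I*pi/5) + 2*exp(-4*I*pi/5) + exp(4*I*pi/5) + 2*exp(2*I*pi/5)|^2]
  = (1/5)[(64) + (14 + 12*exp(-2*I*pi/5) + 13*exp(-4*I*pi/5) + 13*exp(4*I*pi/5) + 12*exp(2*I*pi/5)) + (14 + 13*exp(-2*I*pi/5) + 12*exp(-4*I*pi/5) + 12*exp(4*I*pi/5) + 13*exp(2*I*pi/5)) + (14 + 13*exp(-2*I*pi/5) + 12*exp(-4*I*pi/5) + 12*exp(4*I*pi/5) + 13*exp(2*I*pi/5)) + (14 + 12*exp(-2*I*pi/5) + 13*exp(-4*I*pi/5) + 13*exp(4*I*pi/5) + 12*exp(2*I*pi/5))] = 70/5 = 14.
(Exp terms are combined using exp(i*s)*conj(exp(i*t)) = exp(i*(s-t)), and sums of them are collapsed using the identity that for every m > 1 the m distinct m-th roots of unity sum to 0, e.g. 1 + exp(2*I*pi/3) + exp(-2*I*pi/3) = 0.)
A character is irreducible iff <chi, chi> = 1, so this representation is reducible.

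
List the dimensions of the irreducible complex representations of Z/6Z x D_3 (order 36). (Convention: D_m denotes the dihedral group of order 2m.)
Dimensions: 1, 1, 1, 1, 1, 1, 1, 1, 1, 1, 1, 1, 2, 2, 2, 2, 2, 2

Reasoning: There are 18 irreducibles (= number of conjugacy classes). Their dimensions d_i satisfy sum d_i^2 = |G| = 36: 1 + 1 + 1 + 1 + 1 + 1 + 1 + 1 + 1 + 1 + 1 + 1 + 4 + 4 + 4 + 4 + 4 + 4 = 36. (For the product with Z/6Z: each of the 6 1-dim characters of Z/6Z tensors with each irrep of D_3, giving 6 copies of each D_3-dimension.)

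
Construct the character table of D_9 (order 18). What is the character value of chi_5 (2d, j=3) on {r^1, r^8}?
Conjugacy classes: {e} of size 1, {r^1, r^8} of size 2, {r^2, r^7} of size 2, {r^3, r^6} of size 2, {r^4, r^5} of size 2, {s, sr, ..., sr^8} of size 9.
Character table:
  irrep \ class              {e} (size 1)  {r^1, r^8} (size 2)  {r^2, r^7} (size 2)  {r^3, r^6} (size 2)  {r^4, r^5} (size 2)  {s, sr, ..., sr^8} (size 9)
  chi_1 (triv)               1             1                    1                    1                    1                    1                          
  chi_2 (sign: r->1, s->-1)  1             1                    1                    1                    1                    -1                         
  chi_3 (2d, j=1)            2             2*cos(2*pi/9)        2*cos(4*pi/9)        -1                   -2*cos(pi/9)         0                          
  chi_4 (2d, j=2)            2             2*cos(4*pi/9)        -2*cos(pi/9)         -1                   2*cos(2*pi/9)        0                          
  chi_5 (2d, j=3)            2             -1                   -1                   2                    -1                   0                          
  chi_6 (2d, j=4)            2             -2*cos(pi/9)         2*cos(2*pi/9)        -1                   2*cos(4*pi/9)        0                          

Spot check: chi_5 (2d, j=3) on {r^1, r^8} = -1.

Explanation: D_9 has order 2*9 = 18 with 6 conjugacy classes, hence 6 irreducibles. Sum of squared dims 1 + 1 + 4 + 4 + 4 + 4 = 18 = |G|. Linear characters come from the abelianisation; the 2-dimensional irreps have character r^k -> 2*cos(2*pi*j*k/9), reflections -> 0.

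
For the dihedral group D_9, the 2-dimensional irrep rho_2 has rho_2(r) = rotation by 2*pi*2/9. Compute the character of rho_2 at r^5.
chi_{rho_2}(r^5) = 2*cos(2*pi*2*5/9) = 2*cos(20*pi/9)

Details: rho_2(r^5) is rotation by angle 2*pi*2*5/9, whose trace is 2*cos(2*pi*2*5/9) = 2*cos(20*pi/9).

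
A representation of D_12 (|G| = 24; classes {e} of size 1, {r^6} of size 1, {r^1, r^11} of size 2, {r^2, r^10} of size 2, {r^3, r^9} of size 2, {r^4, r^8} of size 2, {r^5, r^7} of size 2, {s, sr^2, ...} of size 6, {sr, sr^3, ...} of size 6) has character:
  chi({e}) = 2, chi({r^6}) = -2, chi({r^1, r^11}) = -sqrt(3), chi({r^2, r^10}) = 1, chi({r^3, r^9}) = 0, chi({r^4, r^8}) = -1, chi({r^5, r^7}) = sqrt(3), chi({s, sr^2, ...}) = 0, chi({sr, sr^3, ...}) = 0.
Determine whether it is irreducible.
Irreducible: <chi, chi> = 1.

Argument: <chi, chi> = (1/|G|) sum_C |C| * |chi(C)|^2 = (1/24)[1*|2|^2 + 1*|-2|^2 + 2*|-sqrt(3)|^2 + 2*|1|^2 + 2*|0|^2 + 2*|-1|^2 + 2*|sqrt(3)|^2 + 6*|0|^2 + 6*|0|^2]
  = (1/24)[(4) + (4) + (6) + (2) + (0) + (2) + (6) + (0) + (0)] = 24/24 = 1.
A character is irreducible iff <chi, chi> = 1, so this representation is irreducible.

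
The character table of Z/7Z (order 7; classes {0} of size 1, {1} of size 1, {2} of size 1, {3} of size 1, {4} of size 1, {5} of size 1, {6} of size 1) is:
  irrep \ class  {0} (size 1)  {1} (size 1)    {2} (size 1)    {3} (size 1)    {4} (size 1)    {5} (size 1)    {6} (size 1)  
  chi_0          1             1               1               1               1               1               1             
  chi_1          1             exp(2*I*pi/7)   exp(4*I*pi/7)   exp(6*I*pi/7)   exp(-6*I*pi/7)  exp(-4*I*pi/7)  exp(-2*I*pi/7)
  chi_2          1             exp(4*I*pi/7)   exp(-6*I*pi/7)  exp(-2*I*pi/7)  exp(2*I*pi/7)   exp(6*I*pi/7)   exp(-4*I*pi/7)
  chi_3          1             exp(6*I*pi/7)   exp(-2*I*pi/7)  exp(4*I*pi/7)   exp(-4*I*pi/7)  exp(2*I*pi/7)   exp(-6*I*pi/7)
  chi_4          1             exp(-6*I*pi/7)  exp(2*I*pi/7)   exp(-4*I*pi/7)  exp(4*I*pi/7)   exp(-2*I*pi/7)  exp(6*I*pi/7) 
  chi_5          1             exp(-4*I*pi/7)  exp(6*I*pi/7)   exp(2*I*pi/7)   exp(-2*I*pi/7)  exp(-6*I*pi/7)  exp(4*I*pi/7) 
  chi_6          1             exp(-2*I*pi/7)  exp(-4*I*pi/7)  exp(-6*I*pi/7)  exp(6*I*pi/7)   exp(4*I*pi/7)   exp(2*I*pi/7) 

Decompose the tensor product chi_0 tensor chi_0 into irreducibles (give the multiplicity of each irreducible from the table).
chi_0 tensor chi_0 = chi_0 (all other irreducibles have multiplicity 0).

Details: The character of a tensor product is the pointwise product (chi_0 * chi_0)(C) = chi_0(C) * chi_0(C):
  {0}: (1)*(1), {1}: (1)*(1), {2}: (1)*(1), {3}: (1)*(1), {4}: (1)*(1), {5}: (1)*(1), {6}: (1)*(1)
so (chi_0 * chi_0) takes values
  {0} -> 1, {1} -> 1, {2} -> 1, {3} -> 1, {4} -> 1, {5} -> 1, {6} -> 1.
Now take the inner product of this character with each irreducible chi from the table, <chi_0*chi_0, chi> = (1/7) sum_C |C| (chi_0*chi_0)(C) conj(chi(C)):
  <chi_0*chi_0, chi_0> = (1/7)[1*(1)*conj(1) + 1*(1)*conj(1) + 1*(1)*conj(1) + 1*(1)*conj(1) + 1*(1)*conj(1) + 1*(1)*conj(1) + 1*(1)*conj(1)]
      = (1/7)[(1) + (1) + (1) + (1) + (1) + (1) + (1)] = 7/7 = 1
  <chi_0*chi_0, chi_1> = (1/7)[1*(1)*conj(1) + 1*(1)*conj(exp(2*I*pi/7)) + 1*(1)*conj(exp(4*I*pi/7)) + 1*(1)*conj(exp(6*I*pi/7)) + 1*(1)*conj(exp(-6*I*pi/7)) + 1*(1)*conj(exp(-4*I*pi/7)) + 1*(1)*conj(exp(-2*I*pi/7))]
      = (1/7)[(1) + (exp(-2*I*pi/7)) + (exp(-4*I*pi/7)) + (exp(-6*I*pi/7)) + (exp(6*I*pi/7)) + (exp(4*I*pi/7)) + (exp(2*I*pi/7))] = 0/7 = 0
  <chi_0*chi_0, chi_2> = (1/7)[1*(1)*conj(1) + 1*(1)*conj(exp(4*I*pi/7)) + 1*(1)*conj(exp(-6*I*pi/7)) + 1*(1)*conj(exp(-2*I*pi/7)) + 1*(1)*conj(exp(2*I*pi/7)) + 1*(1)*conj(exp(6*I*pi/7)) + 1*(1)*conj(exp(-4*I*pi/7))]
      = (1/7)[(1) + (exp(-4*I*pi/7)) + (exp(6*I*pi/7)) + (exp(2*I*pi/7)) + (exp(-2*I*pi/7)) + (exp(-6*I*pi/7)) + (exp(4*I*pi/7))] = 0/7 = 0
  <chi_0*chi_0, chi_3> = (1/7)[1*(1)*conj(1) + 1*(1)*conj(exp(6*I*pi/7)) + 1*(1)*conj(exp(-2*I*pi/7)) + 1*(1)*conj(exp(4*I*pi/7)) + 1*(1)*conj(exp(-4*I*pi/7)) + 1*(1)*conj(exp(2*I*pi/7)) + 1*(1)*conj(exp(-6*I*pi/7))]
      = (1/7)[(1) + (exp(-6*I*pi/7)) + (exp(2*I*pi/7)) + (exp(-4*I*pi/7)) + (exp(4*I*pi/7)) + (exp(-2*I*pi/7)) + (exp(6*I*pi/7))] = 0/7 = 0
  <chi_0*chi_0, chi_4> = (1/7)[1*(1)*conj(1) + 1*(1)*conj(exp(-6*I*pi/7)) + 1*(1)*conj(exp(2*I*pi/7)) + 1*(1)*conj(exp(-4*I*pi/7)) + 1*(1)*conj(exp(4*I*pi/7)) + 1*(1)*conj(exp(-2*I*pi/7)) + 1*(1)*conj(exp(6*I*pi/7))]
      = (1/7)[(1) + (exp(6*I*pi/7)) + (exp(-2*I*pi/7)) + (exp(4*I*pi/7)) + (exp(-4*I*pi/7)) + (exp(2*I*pi/7)) + (exp(-6*I*pi/7))] = 0/7 = 0
  <chi_0*chi_0, chi_5> = (1/7)[1*(1)*conj(1) + 1*(1)*conj(exp(-4*I*pi/7)) + 1*(1)*conj(exp(6*I*pi/7)) + 1*(1)*conj(exp(2*I*pi/7)) + 1*(1)*conj(exp(-2*I*pi/7)) + 1*(1)*conj(exp(-6*I*pi/7)) + 1*(1)*conj(exp(4*I*pi/7))]
      = (1/7)[(1) + (exp(4*I*pi/7)) + (exp(-6*I*pi/7)) + (exp(-2*I*pi/7)) + (exp(2*I*pi/7)) + (exp(6*I*pi/7)) + (exp(-4*I*pi/7))] = 0/7 = 0
  <chi_0*chi_0, chi_6> = (1/7)[1*(1)*conj(1) + 1*(1)*conj(exp(-2*I*pi/7)) + 1*(1)*conj(exp(-4*I*pi/7)) + 1*(1)*conj(exp(-6*I*pi/7)) + 1*(1)*conj(exp(6*I*pi/7)) + 1*(1)*conj(exp(4*I*pi/7)) + 1*(1)*conj(exp(2*I*pi/7))]
      = (1/7)[(1) + (exp(2*I*pi/7)) + (exp(4*I*pi/7)) + (exp(6*I*pi/7)) + (exp(-6*I*pi/7)) + (exp(-4*I*pi/7)) + (exp(-2*I*pi/7))] = 0/7 = 0
(Exp terms are combined using exp(i*s)*conj(exp(i*t)) = exp(i*(s-t)), and sums of them are collapsed using the identity that for every m > 1 the m distinct m-th roots of unity sum to 0, e.g. 1 + exp(2*I*pi/3) + exp(-2*I*pi/3) = 0.)
Hence the multiplicities are chi_0: 1. Dimension check: dim(chi_0)*dim(chi_0) = 1*1 = 1 and sum (mult * dim) = 1*1 = 1.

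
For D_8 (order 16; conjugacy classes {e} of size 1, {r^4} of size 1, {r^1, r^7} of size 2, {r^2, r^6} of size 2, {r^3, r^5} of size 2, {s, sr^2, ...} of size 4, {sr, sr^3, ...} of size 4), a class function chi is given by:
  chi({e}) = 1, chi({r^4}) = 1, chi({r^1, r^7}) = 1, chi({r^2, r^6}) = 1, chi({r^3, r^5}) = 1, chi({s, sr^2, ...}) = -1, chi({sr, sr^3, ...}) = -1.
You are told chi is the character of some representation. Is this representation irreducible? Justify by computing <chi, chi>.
Irreducible: <chi, chi> = 1.

Proof sketch: <chi, chi> = (1/|G|) sum_C |C| * |chi(C)|^2 = (1/16)[1*|1|^2 + 1*|1|^2 + 2*|1|^2 + 2*|1|^2 + 2*|1|^2 + 4*|-1|^2 + 4*|-1|^2]
  = (1/16)[(1) + (1) + (2) + (2) + (2) + (4) + (4)] = 16/16 = 1.
A character is irreducible iff <chi, chi> = 1, so this representation is irreducible.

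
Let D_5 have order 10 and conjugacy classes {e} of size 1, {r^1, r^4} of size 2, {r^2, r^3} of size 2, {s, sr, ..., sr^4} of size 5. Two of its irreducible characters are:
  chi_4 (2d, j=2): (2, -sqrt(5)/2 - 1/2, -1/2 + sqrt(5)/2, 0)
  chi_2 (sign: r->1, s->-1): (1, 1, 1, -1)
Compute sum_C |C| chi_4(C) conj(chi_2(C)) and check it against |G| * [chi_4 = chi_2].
Sum = 0; so <chi_4, chi_2> = 0 (distinct irreducibles are orthogonal).

Derivation: Compute term by term over conjugacy classes (|C| * chi_4(C) * conj(chi_2(C))):
  1*(2)*conj(1) + 2*(-sqrt(5)/2 - 1/2)*conj(1) + 2*(-1/2 + sqrt(5)/2)*conj(1) + 5*(0)*conj(-1)
  = (2) + (-sqrt(5) - 1) + (-1 + sqrt(5)) + (0)
  = 0.
Dividing by |G| = 10 gives 0/10 = 0, matching the row-orthogonality relation <chi_4, chi_2> = [chi_4 = chi_2].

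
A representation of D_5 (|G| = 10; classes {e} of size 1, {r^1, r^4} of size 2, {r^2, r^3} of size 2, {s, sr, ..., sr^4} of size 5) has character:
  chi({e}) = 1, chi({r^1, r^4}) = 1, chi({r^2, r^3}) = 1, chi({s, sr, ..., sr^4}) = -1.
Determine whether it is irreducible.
Irreducible: <chi, chi> = 1.

Reasoning: <chi, chi> = (1/|G|) sum_C |C| * |chi(C)|^2 = (1/10)[1*|1|^2 + 2*|1|^2 + 2*|1|^2 + 5*|-1|^2]
  = (1/10)[(1) + (2) + (2) + (5)] = 10/10 = 1.
A character is irreducible iff <chi, chi> = 1, so this representation is irreducible.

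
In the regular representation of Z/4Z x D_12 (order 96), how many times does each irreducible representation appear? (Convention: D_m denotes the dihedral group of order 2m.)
Each irreducible V_i of dimension d_i appears with multiplicity d_i, i.e. rho_reg = (direct sum over all irreducibles V_i) d_i V_i. The irreducible dimensions for Z/4Z x D_12 are 1, 1, 1, 1, 1, 1, 1, 1, 1, 1, 1, 1, 1, 1, 1, 1, 2, 2, 2, 2, 2, 2, 2, 2, 2, 2, 2, 2, 2, 2, 2, 2, 2, 2, 2, 2: 16 irreducibles of dimension 1, each with multiplicity 1; 20 irreducibles of dimension 2, each with multiplicity 2. Total dimension 16*1*1 + 20*2*2 = 96 = |G|.

Justification: General theorem: in the regular representation of a finite group G, each irreducible appears with multiplicity equal to its dimension. Check: dim(rho_reg) = sum d_i^2 = 1 + 1 + 1 + 1 + 1 + 1 + 1 + 1 + 1 + 1 + 1 + 1 + 1 + 1 + 1 + 1 + 4 + 4 + 4 + 4 + 4 + 4 + 4 + 4 + 4 + 4 + 4 + 4 + 4 + 4 + 4 + 4 + 4 + 4 + 4 + 4 = 96 = |G|.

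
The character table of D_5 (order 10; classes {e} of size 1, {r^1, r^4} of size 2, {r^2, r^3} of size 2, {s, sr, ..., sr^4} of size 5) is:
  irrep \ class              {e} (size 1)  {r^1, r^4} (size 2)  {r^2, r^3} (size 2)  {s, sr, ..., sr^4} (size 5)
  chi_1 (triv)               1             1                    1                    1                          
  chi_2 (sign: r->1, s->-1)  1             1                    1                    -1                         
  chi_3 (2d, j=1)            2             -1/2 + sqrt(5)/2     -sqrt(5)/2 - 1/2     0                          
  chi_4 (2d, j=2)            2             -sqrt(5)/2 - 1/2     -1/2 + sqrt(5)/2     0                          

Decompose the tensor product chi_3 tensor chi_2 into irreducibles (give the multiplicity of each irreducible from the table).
chi_3 tensor chi_2 = chi_3 (all other irreducibles have multiplicity 0).

Justification: The character of a tensor product is the pointwise product (chi_3 * chi_2)(C) = chi_3(C) * chi_2(C):
  {e}: (2)*(1), {r^1, r^4}: (-1/2 + sqrt(5)/2)*(1), {r^2, r^3}: (-sqrt(5)/2 - 1/2)*(1), {s, sr, ..., sr^4}: (0)*(-1)
so (chi_3 * chi_2) takes values
  {e} -> 2, {r^1, r^4} -> -1/2 + sqrt(5)/2, {r^2, r^3} -> -sqrt(5)/2 - 1/2, {s, sr, ..., sr^4} -> 0.
Now take the inner product of this character with each irreducible chi from the table, <chi_3*chi_2, chi> = (1/10) sum_C |C| (chi_3*chi_2)(C) conj(chi(C)):
  <chi_3*chi_2, chi_1> = (1/10)[1*(2)*conj(1) + 2*(-1/2 + sqrt(5)/2)*conj(1) + 2*(-sqrt(5)/2 - 1/2)*conj(1) + 5*(0)*conj(1)]
      = (1/10)[(2) + (-1 + sqrt(5)) + (-sqrt(5) - 1) + (0)] = 0/10 = 0
  <chi_3*chi_2, chi_2> = (1/10)[1*(2)*conj(1) + 2*(-1/2 + sqrt(5)/2)*conj(1) + 2*(-sqrt(5)/2 - 1/2)*conj(1) + 5*(0)*conj(-1)]
      = (1/10)[(2) + (-1 + sqrt(5)) + (-sqrt(5) - 1) + (0)] = 0/10 = 0
  <chi_3*chi_2, chi_3> = (1/10)[1*(2)*conj(2) + 2*(-1/2 + sqrt(5)/2)*conj(-1/2 + sqrt(5)/2) + 2*(-sqrt(5)/2 - 1/2)*conj(-sqrt(5)/2 - 1/2) + 5*(0)*conj(0)]
      = (1/10)[(4) + (3 - sqrt(5)) + (sqrt(5) + 3) + (0)] = 10/10 = 1
  <chi_3*chi_2, chi_4> = (1/10)[1*(2)*conj(2) + 2*(-1/2 + sqrt(5)/2)*conj(-sqrt(5)/2 - 1/2) + 2*(-sqrt(5)/2 - 1/2)*conj(-1/2 + sqrt(5)/2) + 5*(0)*conj(0)]
      = (1/10)[(4) + (-2) + (-2) + (0)] = 0/10 = 0
Hence the multiplicities are chi_3: 1. Dimension check: dim(chi_3)*dim(chi_2) = 2*1 = 2 and sum (mult * dim) = 1*2 = 2.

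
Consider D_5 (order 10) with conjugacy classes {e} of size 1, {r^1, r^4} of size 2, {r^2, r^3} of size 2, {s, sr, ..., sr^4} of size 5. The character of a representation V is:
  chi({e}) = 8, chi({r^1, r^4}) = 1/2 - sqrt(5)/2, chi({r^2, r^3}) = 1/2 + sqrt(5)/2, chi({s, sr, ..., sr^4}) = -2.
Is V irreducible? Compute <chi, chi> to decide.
Not irreducible (reducible): <chi, chi> = 9 > 1.

Solution. <chi, chi> = (1/|G|) sum_C |C| * |chi(C)|^2 = (1/10)[1*|8|^2 + 2*|1/2 - sqrt(5)/2|^2 + 2*|1/2 + sqrt(5)/2|^2 + 5*|-2|^2]
  = (1/10)[(64) + (3 - sqrt(5)) + (sqrt(5) + 3) + (20)] = 90/10 = 9.
A character is irreducible iff <chi, chi> = 1, so this representation is reducible.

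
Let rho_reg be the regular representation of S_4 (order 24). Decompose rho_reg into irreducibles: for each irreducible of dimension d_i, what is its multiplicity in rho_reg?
Each irreducible V_i of dimension d_i appears with multiplicity d_i, i.e. rho_reg = (direct sum over all irreducibles V_i) d_i V_i. The irreducible dimensions for S_4 are 1, 1, 2, 3, 3: 2 irreducibles of dimension 1, each with multiplicity 1; 1 irreducible of dimension 2, with multiplicity 2; 2 irreducibles of dimension 3, each with multiplicity 3. Total dimension 2*1*1 + 1*2*2 + 2*3*3 = 24 = |G|.

Justification: General theorem: in the regular representation of a finite group G, each irreducible appears with multiplicity equal to its dimension. Check: dim(rho_reg) = sum d_i^2 = 1 + 1 + 4 + 9 + 9 = 24 = |G|.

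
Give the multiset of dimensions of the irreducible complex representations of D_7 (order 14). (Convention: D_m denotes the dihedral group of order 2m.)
Dimensions: 1, 1, 2, 2, 2

Reasoning: There are 5 irreducibles (= number of conjugacy classes). Their dimensions d_i satisfy sum d_i^2 = |G| = 14: 1 + 1 + 4 + 4 + 4 = 14.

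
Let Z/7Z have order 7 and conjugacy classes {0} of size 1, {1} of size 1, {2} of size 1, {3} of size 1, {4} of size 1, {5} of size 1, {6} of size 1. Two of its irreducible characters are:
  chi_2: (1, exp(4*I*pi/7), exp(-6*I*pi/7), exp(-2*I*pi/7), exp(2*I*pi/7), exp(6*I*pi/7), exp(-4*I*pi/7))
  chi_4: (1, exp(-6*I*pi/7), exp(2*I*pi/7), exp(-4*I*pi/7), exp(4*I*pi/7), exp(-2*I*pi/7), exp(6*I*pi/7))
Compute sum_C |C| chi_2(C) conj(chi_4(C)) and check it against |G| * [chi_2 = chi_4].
Sum = 0; so <chi_2, chi_4> = 0 (distinct irreducibles are orthogonal).

Justification: Compute term by term over conjugacy classes (|C| * chi_2(C) * conj(chi_4(C))):
  1*(1)*conj(1) + 1*(exp(4*I*pi/7))*conj(exp(-6*I*pi/7)) + 1*(exp(-6*I*pi/7))*conj(exp(2*I*pi/7)) + 1*(exp(-2*I*pi/7))*conj(exp(-4*I*pi/7)) + 1*(exp(2*I*pi/7))*conj(exp(4*I*pi/7)) + 1*(exp(6*I*pi/7))*conj(exp(-2*I*pi/7)) + 1*(exp(-4*I*pi/7))*conj(exp(6*I*pi/7))
  = (1) + (exp(-4*I*pi/7)) + (exp(6*I*pi/7)) + (exp(2*I*pi/7)) + (exp(-2*I*pi/7)) + (exp(-6*I*pi/7)) + (exp(4*I*pi/7))
  = 0.
(Exp terms are combined using exp(i*s)*conj(exp(i*t)) = exp(i*(s-t)), and sums of them are collapsed using the identity that for every m > 1 the m distinct m-th roots of unity sum to 0, e.g. 1 + exp(2*I*pi/3) + exp(-2*I*pi/3) = 0.)
Dividing by |G| = 7 gives 0/7 = 0, matching the row-orthogonality relation <chi_2, chi_4> = [chi_2 = chi_4].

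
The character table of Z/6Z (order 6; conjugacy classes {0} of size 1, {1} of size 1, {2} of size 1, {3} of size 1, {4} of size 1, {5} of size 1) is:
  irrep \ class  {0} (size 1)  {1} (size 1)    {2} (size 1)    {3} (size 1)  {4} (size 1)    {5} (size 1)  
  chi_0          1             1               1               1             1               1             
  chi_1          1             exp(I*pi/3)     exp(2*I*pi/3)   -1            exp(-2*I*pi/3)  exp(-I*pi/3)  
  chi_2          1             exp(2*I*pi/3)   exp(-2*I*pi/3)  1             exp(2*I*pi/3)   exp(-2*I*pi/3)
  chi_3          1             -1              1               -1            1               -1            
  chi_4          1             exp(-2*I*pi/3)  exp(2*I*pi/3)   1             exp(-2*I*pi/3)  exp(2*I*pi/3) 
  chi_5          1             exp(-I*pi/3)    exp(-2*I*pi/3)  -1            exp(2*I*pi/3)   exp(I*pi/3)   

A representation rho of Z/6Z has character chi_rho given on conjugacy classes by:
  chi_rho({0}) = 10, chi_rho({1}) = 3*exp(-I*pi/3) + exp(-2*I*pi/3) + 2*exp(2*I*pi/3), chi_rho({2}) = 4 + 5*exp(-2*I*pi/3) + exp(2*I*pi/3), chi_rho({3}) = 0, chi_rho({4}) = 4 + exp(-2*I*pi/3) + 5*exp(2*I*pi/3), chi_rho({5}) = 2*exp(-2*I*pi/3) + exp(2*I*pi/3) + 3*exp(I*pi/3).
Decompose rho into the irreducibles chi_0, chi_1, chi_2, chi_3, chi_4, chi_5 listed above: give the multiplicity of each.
Multiplicities: chi_0: 2, chi_1: 0, chi_2: 2, chi_3: 2, chi_4: 1, chi_5: 3.

Details: Use <chi_rho, chi> = (1/|G|) sum_C |C| * chi_rho(C) * conj(chi(C)) with |G| = 6 for each irreducible chi in the table:
  <chi_rho, chi_0> = (1/6)[1*(10)*conj(1) + 1*(3*exp(-I*pi/3) + exp(-2*I*pi/3) + 2*exp(2*I*pi/3))*conj(1) + 1*(4 + 5*exp(-2*I*pi/3) + exp(2*I*pi/3))*conj(1) + 1*(0)*conj(1) + 1*(4 + exp(-2*I*pi/3) + 5*exp(2*I*pi/3))*conj(1) + 1*(2*exp(-2*I*pi/3) + exp(2*I*pi/3) + 3*exp(I*pi/3))*conj(1)]
      = (1/6)[(10) + (3*exp(-I*pi/3) + exp(-2*I*pi/3) + 2*exp(2*I*pi/3)) + (4 + 5*exp(-2*I*pi/3) + exp(2*I*pi/3)) + (0) + (4 + exp(-2*I*pi/3) + 5*exp(2*I*pi/3)) + (2*exp(-2*I*pi/3) + exp(2*I*pi/3) + 3*exp(I*pi/3))] = 12/6 = 2
  <chi_rho, chi_1> = (1/6)[1*(10)*conj(1) + 1*(3*exp(-I*pi/3) + exp(-2*I*pi/3) + 2*exp(2*I*pi/3))*conj(exp(I*pi/3)) + 1*(4 + 5*exp(-2*I*pi/3) + exp(2*I*pi/3))*conj(exp(2*I*pi/3)) + 1*(0)*conj(-1) + 1*(4 + exp(-2*I*pi/3) + 5*exp(2*I*pi/3))*conj(exp(-2*I*pi/3)) + 1*(2*exp(-2*I*pi/3) + exp(2*I*pi/3) + 3*exp(I*pi/3))*conj(exp(-I*pi/3))]
      = (1/6)[(10) + (-1 + 3*exp(-2*I*pi/3) + 2*exp(I*pi/3)) + (1 + 4*exp(-2*I*pi/3) + 5*exp(2*I*pi/3)) + (0) + (1 + 5*exp(-2*I*pi/3) + 4*exp(2*I*pi/3)) + (-1 + 2*exp(-I*pi/3) + 3*exp(2*I*pi/3))] = 0/6 = 0
  <chi_rho, chi_2> = (1/6)[1*(10)*conj(1) + 1*(3*exp(-I*pi/3) + exp(-2*I*pi/3) + 2*exp(2*I*pi/3))*conj(exp(2*I*pi/3)) + 1*(4 + 5*exp(-2*I*pi/3) + exp(2*I*pi/3))*conj(exp(-2*I*pi/3)) + 1*(0)*conj(1) + 1*(4 + exp(-2*I*pi/3) + 5*exp(2*I*pi/3))*conj(exp(2*I*pi/3)) + 1*(2*exp(-2*I*pi/3) + exp(2*I*pi/3) + 3*exp(I*pi/3))*conj(exp(-2*I*pi/3))]
      = (1/6)[(10) + (-1 + exp(2*I*pi/3)) + (5 + exp(-2*I*pi/3) + 4*exp(2*I*pi/3)) + (0) + (5 + 4*exp(-2*I*pi/3) + exp(2*I*pi/3)) + (-1 + exp(-2*I*pi/3))] = 12/6 = 2
  <chi_rho, chi_3> = (1/6)[1*(10)*conj(1) + 1*(3*exp(-I*pi/3) + exp(-2*I*pi/3) + 2*exp(2*I*pi/3))*conj(-1) + 1*(4 + 5*exp(-2*I*pi/3) + exp(2*I*pi/3))*conj(1) + 1*(0)*conj(-1) + 1*(4 + exp(-2*I*pi/3) + 5*exp(2*I*pi/3))*conj(1) + 1*(2*exp(-2*I*pi/3) + exp(2*I*pi/3) + 3*exp(I*pi/3))*conj(-1)]
      = (1/6)[(10) + (-2*exp(2*I*pi/3) - exp(-2*I*pi/3) - 3*exp(-I*pi/3)) + (4 + 5*exp(-2*I*pi/3) + exp(2*I*pi/3)) + (0) + (4 + exp(-2*I*pi/3) + 5*exp(2*I*pi/3)) + (-3*exp(I*pi/3) - exp(2*I*pi/3) - 2*exp(-2*I*pi/3))] = 12/6 = 2
  <chi_rho, chi_4> = (1/6)[1*(10)*conj(1) + 1*(3*exp(-I*pi/3) + exp(-2*I*pi/3) + 2*exp(2*I*pi/3))*conj(exp(-2*I*pi/3)) + 1*(4 + 5*exp(-2*I*pi/3) + exp(2*I*pi/3))*conj(exp(2*I*pi/3)) + 1*(0)*conj(1) + 1*(4 + exp(-2*I*pi/3) + 5*exp(2*I*pi/3))*conj(exp(-2*I*pi/3)) + 1*(2*exp(-2*I*pi/3) + exp(2*I*pi/3) + 3*exp(I*pi/3))*conj(exp(2*I*pi/3))]
      = (1/6)[(10) + (1 + 2*exp(-2*I*pi/3) + 3*exp(I*pi/3)) + (1 + 4*exp(-2*I*pi/3) + 5*exp(2*I*pi/3)) + (0) + (1 + 5*exp(-2*I*pi/3) + 4*exp(2*I*pi/3)) + (1 + 3*exp(-I*pi/3) + 2*exp(2*I*pi/3))] = 6/6 = 1
  <chi_rho, chi_5> = (1/6)[1*(10)*conj(1) + 1*(3*exp(-I*pi/3) + exp(-2*I*pi/3) + 2*exp(2*I*pi/3))*conj(exp(-I*pi/3)) + 1*(4 + 5*exp(-2*I*pi/3) + exp(2*I*pi/3))*conj(exp(-2*I*pi/3)) + 1*(0)*conj(-1) + 1*(4 + exp(-2*I*pi/3) + 5*exp(2*I*pi/3))*conj(exp(2*I*pi/3)) + 1*(2*exp(-2*I*pi/3) + exp(2*I*pi/3) + 3*exp(I*pi/3))*conj(exp(I*pi/3))]
      = (1/6)[(10) + (1 + exp(-I*pi/3)) + (5 + exp(-2*I*pi/3) + 4*exp(2*I*pi/3)) + (0) + (5 + 4*exp(-2*I*pi/3) + exp(2*I*pi/3)) + (1 + exp(I*pi/3))] = 18/6 = 3
(Exp terms are combined using exp(i*s)*conj(exp(i*t)) = exp(i*(s-t)), and sums of them are collapsed using the identity that for every m > 1 the m distinct m-th roots of unity sum to 0, e.g. 1 + exp(2*I*pi/3) + exp(-2*I*pi/3) = 0.)
Dimension check: dim(rho) = sum (mult * dim) = 2*1 + 0*1 + 2*1 + 2*1 + 1*1 + 3*1 = 10 = chi_rho(e) = 10.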